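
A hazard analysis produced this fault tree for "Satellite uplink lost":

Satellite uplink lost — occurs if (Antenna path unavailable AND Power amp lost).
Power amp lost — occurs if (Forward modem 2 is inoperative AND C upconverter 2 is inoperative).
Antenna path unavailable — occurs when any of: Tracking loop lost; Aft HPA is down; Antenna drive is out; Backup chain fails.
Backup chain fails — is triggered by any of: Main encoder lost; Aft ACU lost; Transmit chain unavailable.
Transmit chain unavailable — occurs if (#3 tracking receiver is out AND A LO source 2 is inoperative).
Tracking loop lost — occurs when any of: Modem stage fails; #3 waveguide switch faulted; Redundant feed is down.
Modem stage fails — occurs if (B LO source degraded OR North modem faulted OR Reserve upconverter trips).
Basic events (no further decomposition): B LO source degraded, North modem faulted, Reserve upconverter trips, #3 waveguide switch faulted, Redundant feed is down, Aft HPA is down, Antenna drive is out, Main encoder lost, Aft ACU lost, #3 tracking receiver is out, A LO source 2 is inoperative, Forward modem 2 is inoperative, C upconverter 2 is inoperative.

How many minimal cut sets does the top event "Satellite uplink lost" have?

10

Modem stage fails [OR]: union of children's cut sets → 3 cut set(s).
Tracking loop lost [OR]: union of children's cut sets → 5 cut set(s).
Transmit chain unavailable [AND]: one cut set from each child combined → 1 × 1 = 1 cut set(s).
Backup chain fails [OR]: union of children's cut sets → 3 cut set(s).
Antenna path unavailable [OR]: union of children's cut sets → 10 cut set(s).
Power amp lost [AND]: one cut set from each child combined → 1 × 1 = 1 cut set(s).
Satellite uplink lost [AND]: one cut set from each child combined → 10 × 1 = 10 cut set(s).
Minimal cut sets: {B LO source degraded, C upconverter 2 is inoperative, Forward modem 2 is inoperative}; {C upconverter 2 is inoperative, Forward modem 2 is inoperative, North modem faulted}; {C upconverter 2 is inoperative, Forward modem 2 is inoperative, Reserve upconverter trips}; {#3 waveguide switch faulted, C upconverter 2 is inoperative, Forward modem 2 is inoperative}; {C upconverter 2 is inoperative, Forward modem 2 is inoperative, Redundant feed is down}; {Aft HPA is down, C upconverter 2 is inoperative, Forward modem 2 is inoperative}; {Antenna drive is out, C upconverter 2 is inoperative, Forward modem 2 is inoperative}; {C upconverter 2 is inoperative, Forward modem 2 is inoperative, Main encoder lost}; {Aft ACU lost, C upconverter 2 is inoperative, Forward modem 2 is inoperative}; {#3 tracking receiver is out, A LO source 2 is inoperative, C upconverter 2 is inoperative, Forward modem 2 is inoperative}.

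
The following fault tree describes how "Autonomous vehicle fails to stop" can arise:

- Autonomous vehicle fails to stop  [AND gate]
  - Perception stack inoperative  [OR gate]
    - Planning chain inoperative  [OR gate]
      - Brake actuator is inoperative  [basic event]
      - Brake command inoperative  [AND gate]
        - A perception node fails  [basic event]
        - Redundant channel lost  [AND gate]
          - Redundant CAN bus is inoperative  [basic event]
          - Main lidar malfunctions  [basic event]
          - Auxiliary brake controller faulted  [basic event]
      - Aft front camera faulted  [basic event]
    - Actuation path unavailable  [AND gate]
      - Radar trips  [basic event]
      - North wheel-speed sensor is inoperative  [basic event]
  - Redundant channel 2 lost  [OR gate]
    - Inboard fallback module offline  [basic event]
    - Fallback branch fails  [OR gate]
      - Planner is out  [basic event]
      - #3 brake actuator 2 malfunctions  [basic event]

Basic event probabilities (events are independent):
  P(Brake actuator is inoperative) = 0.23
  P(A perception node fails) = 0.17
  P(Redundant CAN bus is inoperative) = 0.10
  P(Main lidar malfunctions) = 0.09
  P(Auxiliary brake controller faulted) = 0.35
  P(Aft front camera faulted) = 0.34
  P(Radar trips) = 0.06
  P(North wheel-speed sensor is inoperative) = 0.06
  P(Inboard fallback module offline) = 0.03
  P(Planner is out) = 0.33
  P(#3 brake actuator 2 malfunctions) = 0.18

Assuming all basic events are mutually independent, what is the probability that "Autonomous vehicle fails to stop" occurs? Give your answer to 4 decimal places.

P(Redundant channel lost) [AND] = 0.10 × 0.09 × 0.35 = 0.003150
P(Brake command inoperative) [AND] = 0.17 × 0.003150 = 0.000536
P(Planning chain inoperative) [OR] = 1 − (1−0.23) × (1−0.000536) × (1−0.34) = 0.492072
P(Actuation path unavailable) [AND] = 0.06 × 0.06 = 0.003600
P(Perception stack inoperative) [OR] = 1 − (1−0.492072) × (1−0.003600) = 0.493901
P(Fallback branch fails) [OR] = 1 − (1−0.33) × (1−0.18) = 0.450600
P(Redundant channel 2 lost) [OR] = 1 − (1−0.03) × (1−0.450600) = 0.467082
P(Autonomous vehicle fails to stop) [AND] = 0.493901 × 0.467082 = 0.230692
Rounded to 4 decimal places: P(Autonomous vehicle fails to stop) ≈ 0.2307.

0.2307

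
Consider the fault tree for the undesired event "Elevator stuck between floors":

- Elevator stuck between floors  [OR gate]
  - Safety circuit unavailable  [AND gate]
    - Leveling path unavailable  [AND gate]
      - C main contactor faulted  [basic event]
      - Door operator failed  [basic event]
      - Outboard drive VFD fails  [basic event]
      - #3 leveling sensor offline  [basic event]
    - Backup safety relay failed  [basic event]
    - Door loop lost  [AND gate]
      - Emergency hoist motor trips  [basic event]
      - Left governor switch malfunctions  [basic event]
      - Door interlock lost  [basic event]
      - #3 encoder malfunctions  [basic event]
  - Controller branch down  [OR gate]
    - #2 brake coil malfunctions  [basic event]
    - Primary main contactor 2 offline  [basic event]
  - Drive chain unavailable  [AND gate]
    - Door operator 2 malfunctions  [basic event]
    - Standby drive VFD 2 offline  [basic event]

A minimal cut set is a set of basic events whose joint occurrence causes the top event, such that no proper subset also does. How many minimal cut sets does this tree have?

Leveling path unavailable [AND]: one cut set from each child combined → 1 × 1 × 1 × 1 = 1 cut set(s).
Door loop lost [AND]: one cut set from each child combined → 1 × 1 × 1 × 1 = 1 cut set(s).
Safety circuit unavailable [AND]: one cut set from each child combined → 1 × 1 × 1 = 1 cut set(s).
Controller branch down [OR]: union of children's cut sets → 2 cut set(s).
Drive chain unavailable [AND]: one cut set from each child combined → 1 × 1 = 1 cut set(s).
Elevator stuck between floors [OR]: union of children's cut sets → 4 cut set(s).
Minimal cut sets: {#3 encoder malfunctions, #3 leveling sensor offline, Backup safety relay failed, C main contactor faulted, Door interlock lost, Door operator failed, Emergency hoist motor trips, Left governor switch malfunctions, Outboard drive VFD fails}; {#2 brake coil malfunctions}; {Primary main contactor 2 offline}; {Door operator 2 malfunctions, Standby drive VFD 2 offline}.

4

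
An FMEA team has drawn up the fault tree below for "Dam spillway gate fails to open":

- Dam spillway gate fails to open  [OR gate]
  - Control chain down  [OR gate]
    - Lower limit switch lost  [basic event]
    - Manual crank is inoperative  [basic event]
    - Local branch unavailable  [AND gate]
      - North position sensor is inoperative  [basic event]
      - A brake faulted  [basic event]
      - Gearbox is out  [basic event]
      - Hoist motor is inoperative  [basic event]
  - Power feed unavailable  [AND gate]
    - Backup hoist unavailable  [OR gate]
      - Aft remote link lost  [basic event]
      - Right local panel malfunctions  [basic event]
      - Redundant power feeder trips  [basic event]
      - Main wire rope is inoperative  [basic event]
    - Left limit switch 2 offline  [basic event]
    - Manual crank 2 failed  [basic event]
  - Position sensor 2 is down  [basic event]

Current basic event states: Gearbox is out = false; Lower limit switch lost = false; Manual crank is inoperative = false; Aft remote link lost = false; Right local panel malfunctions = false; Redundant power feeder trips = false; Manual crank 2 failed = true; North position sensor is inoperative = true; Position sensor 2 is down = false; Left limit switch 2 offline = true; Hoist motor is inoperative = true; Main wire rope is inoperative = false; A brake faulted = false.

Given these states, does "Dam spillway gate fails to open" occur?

No

Local branch unavailable [AND]: North position sensor is inoperative=occurs, A brake faulted=not, Gearbox is out=not, Hoist motor is inoperative=occurs → not all inputs occur → does not occur.
Control chain down [OR]: Lower limit switch lost=not, Manual crank is inoperative=not, Local branch unavailable=not → no input occurs → does not occur.
Backup hoist unavailable [OR]: Aft remote link lost=not, Right local panel malfunctions=not, Redundant power feeder trips=not, Main wire rope is inoperative=not → no input occurs → does not occur.
Power feed unavailable [AND]: Backup hoist unavailable=not, Left limit switch 2 offline=occurs, Manual crank 2 failed=occurs → not all inputs occur → does not occur.
Dam spillway gate fails to open [OR]: Control chain down=not, Power feed unavailable=not, Position sensor 2 is down=not → no input occurs → does not occur.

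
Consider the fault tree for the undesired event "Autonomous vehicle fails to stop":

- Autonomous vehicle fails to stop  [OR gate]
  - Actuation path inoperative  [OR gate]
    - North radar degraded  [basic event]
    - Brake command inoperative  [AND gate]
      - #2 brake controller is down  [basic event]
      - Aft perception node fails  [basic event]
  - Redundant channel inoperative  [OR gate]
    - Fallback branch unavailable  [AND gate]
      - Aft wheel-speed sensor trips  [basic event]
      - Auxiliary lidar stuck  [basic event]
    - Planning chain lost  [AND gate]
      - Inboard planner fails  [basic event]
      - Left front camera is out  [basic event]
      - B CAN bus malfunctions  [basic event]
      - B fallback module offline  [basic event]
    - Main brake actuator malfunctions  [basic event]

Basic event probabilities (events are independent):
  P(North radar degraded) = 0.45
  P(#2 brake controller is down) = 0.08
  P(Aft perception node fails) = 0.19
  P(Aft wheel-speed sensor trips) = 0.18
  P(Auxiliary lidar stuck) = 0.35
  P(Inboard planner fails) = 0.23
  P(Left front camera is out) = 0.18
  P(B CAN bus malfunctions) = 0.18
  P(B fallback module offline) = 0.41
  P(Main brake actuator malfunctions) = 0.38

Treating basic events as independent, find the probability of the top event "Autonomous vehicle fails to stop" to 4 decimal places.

P(Brake command inoperative) [AND] = 0.08 × 0.19 = 0.015200
P(Actuation path inoperative) [OR] = 1 − (1−0.45) × (1−0.015200) = 0.458360
P(Fallback branch unavailable) [AND] = 0.18 × 0.35 = 0.063000
P(Planning chain lost) [AND] = 0.23 × 0.18 × 0.18 × 0.41 = 0.003055
P(Redundant channel inoperative) [OR] = 1 − (1−0.063000) × (1−0.003055) × (1−0.38) = 0.420835
P(Autonomous vehicle fails to stop) [OR] = 1 − (1−0.458360) × (1−0.420835) = 0.686301
Rounded to 4 decimal places: P(Autonomous vehicle fails to stop) ≈ 0.6863.

0.6863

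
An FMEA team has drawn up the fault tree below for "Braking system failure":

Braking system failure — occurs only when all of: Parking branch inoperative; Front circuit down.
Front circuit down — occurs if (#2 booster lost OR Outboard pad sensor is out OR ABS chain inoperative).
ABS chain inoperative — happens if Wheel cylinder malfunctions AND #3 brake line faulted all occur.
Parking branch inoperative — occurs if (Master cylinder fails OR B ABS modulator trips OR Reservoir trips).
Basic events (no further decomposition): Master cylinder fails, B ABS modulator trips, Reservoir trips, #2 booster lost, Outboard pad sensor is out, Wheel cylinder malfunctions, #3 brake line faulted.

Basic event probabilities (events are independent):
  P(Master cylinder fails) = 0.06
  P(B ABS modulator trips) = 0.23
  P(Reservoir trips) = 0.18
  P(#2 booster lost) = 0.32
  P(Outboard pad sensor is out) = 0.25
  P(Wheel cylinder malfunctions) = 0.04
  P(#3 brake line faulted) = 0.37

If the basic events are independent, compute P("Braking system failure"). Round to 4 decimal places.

P(Parking branch inoperative) [OR] = 1 − (1−0.06) × (1−0.23) × (1−0.18) = 0.406484
P(ABS chain inoperative) [AND] = 0.04 × 0.37 = 0.014800
P(Front circuit down) [OR] = 1 − (1−0.32) × (1−0.25) × (1−0.014800) = 0.497548
P(Braking system failure) [AND] = 0.406484 × 0.497548 = 0.202245
Rounded to 4 decimal places: P(Braking system failure) ≈ 0.2022.

0.2022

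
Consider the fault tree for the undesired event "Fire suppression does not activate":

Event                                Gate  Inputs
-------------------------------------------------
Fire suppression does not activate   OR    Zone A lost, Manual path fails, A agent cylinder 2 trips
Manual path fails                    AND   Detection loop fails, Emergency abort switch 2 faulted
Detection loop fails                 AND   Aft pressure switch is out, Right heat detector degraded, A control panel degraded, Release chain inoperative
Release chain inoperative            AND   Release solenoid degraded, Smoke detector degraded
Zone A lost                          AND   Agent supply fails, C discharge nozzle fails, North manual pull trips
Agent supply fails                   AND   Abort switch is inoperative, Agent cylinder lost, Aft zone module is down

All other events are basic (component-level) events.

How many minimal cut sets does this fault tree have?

Agent supply fails [AND]: one cut set from each child combined → 1 × 1 × 1 = 1 cut set(s).
Zone A lost [AND]: one cut set from each child combined → 1 × 1 × 1 = 1 cut set(s).
Release chain inoperative [AND]: one cut set from each child combined → 1 × 1 = 1 cut set(s).
Detection loop fails [AND]: one cut set from each child combined → 1 × 1 × 1 × 1 = 1 cut set(s).
Manual path fails [AND]: one cut set from each child combined → 1 × 1 = 1 cut set(s).
Fire suppression does not activate [OR]: union of children's cut sets → 3 cut set(s).
Minimal cut sets: {Abort switch is inoperative, Aft zone module is down, Agent cylinder lost, C discharge nozzle fails, North manual pull trips}; {A control panel degraded, Aft pressure switch is out, Emergency abort switch 2 faulted, Release solenoid degraded, Right heat detector degraded, Smoke detector degraded}; {A agent cylinder 2 trips}.

3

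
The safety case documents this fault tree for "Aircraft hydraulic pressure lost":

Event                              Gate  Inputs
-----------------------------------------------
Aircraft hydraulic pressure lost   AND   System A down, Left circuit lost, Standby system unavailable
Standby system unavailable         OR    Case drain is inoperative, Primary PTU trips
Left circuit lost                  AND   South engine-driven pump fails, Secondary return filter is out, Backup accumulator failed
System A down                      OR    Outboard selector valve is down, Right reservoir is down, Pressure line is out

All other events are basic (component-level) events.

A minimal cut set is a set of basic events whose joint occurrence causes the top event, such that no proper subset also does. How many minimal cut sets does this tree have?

6

System A down [OR]: union of children's cut sets → 3 cut set(s).
Left circuit lost [AND]: one cut set from each child combined → 1 × 1 × 1 = 1 cut set(s).
Standby system unavailable [OR]: union of children's cut sets → 2 cut set(s).
Aircraft hydraulic pressure lost [AND]: one cut set from each child combined → 3 × 1 × 2 = 6 cut set(s).
Minimal cut sets: {Backup accumulator failed, Case drain is inoperative, Outboard selector valve is down, Secondary return filter is out, South engine-driven pump fails}; {Backup accumulator failed, Outboard selector valve is down, Primary PTU trips, Secondary return filter is out, South engine-driven pump fails}; {Backup accumulator failed, Case drain is inoperative, Right reservoir is down, Secondary return filter is out, South engine-driven pump fails}; {Backup accumulator failed, Primary PTU trips, Right reservoir is down, Secondary return filter is out, South engine-driven pump fails}; {Backup accumulator failed, Case drain is inoperative, Pressure line is out, Secondary return filter is out, South engine-driven pump fails}; {Backup accumulator failed, Pressure line is out, Primary PTU trips, Secondary return filter is out, South engine-driven pump fails}.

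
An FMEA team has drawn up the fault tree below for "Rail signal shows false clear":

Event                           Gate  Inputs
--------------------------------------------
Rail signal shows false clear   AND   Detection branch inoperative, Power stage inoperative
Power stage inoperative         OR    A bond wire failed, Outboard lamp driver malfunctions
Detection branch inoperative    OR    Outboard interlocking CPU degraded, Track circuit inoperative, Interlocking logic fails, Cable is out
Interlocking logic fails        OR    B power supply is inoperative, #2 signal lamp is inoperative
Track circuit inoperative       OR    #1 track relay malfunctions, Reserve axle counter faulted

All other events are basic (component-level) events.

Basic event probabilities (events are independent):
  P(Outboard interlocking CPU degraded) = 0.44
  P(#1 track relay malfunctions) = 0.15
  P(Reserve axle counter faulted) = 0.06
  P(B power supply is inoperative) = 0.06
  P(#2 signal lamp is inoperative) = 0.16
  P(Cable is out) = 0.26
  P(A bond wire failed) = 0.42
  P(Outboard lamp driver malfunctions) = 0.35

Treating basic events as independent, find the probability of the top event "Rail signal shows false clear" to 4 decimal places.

0.4601

P(Track circuit inoperative) [OR] = 1 − (1−0.15) × (1−0.06) = 0.201000
P(Interlocking logic fails) [OR] = 1 − (1−0.06) × (1−0.16) = 0.210400
P(Detection branch inoperative) [OR] = 1 − (1−0.44) × (1−0.201000) × (1−0.210400) × (1−0.26) = 0.738559
P(Power stage inoperative) [OR] = 1 − (1−0.42) × (1−0.35) = 0.623000
P(Rail signal shows false clear) [AND] = 0.738559 × 0.623000 = 0.460122
Rounded to 4 decimal places: P(Rail signal shows false clear) ≈ 0.4601.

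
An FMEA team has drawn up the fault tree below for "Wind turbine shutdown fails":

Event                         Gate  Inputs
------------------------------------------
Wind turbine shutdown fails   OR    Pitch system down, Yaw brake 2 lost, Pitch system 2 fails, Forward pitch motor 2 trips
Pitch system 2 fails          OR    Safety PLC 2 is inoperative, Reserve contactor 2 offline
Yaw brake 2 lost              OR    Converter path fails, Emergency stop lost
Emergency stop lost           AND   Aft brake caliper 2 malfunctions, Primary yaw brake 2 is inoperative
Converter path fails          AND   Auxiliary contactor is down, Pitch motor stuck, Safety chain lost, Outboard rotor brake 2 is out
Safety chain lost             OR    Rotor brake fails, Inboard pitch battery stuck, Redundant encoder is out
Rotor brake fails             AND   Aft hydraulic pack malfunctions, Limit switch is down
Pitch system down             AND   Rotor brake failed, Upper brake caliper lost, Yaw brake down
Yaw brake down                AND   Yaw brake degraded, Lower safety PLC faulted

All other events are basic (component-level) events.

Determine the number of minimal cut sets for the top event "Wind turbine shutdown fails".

8

Yaw brake down [AND]: one cut set from each child combined → 1 × 1 = 1 cut set(s).
Pitch system down [AND]: one cut set from each child combined → 1 × 1 × 1 = 1 cut set(s).
Rotor brake fails [AND]: one cut set from each child combined → 1 × 1 = 1 cut set(s).
Safety chain lost [OR]: union of children's cut sets → 3 cut set(s).
Converter path fails [AND]: one cut set from each child combined → 1 × 1 × 3 × 1 = 3 cut set(s).
Emergency stop lost [AND]: one cut set from each child combined → 1 × 1 = 1 cut set(s).
Yaw brake 2 lost [OR]: union of children's cut sets → 4 cut set(s).
Pitch system 2 fails [OR]: union of children's cut sets → 2 cut set(s).
Wind turbine shutdown fails [OR]: union of children's cut sets → 8 cut set(s).
Minimal cut sets: {Lower safety PLC faulted, Rotor brake failed, Upper brake caliper lost, Yaw brake degraded}; {Aft hydraulic pack malfunctions, Auxiliary contactor is down, Limit switch is down, Outboard rotor brake 2 is out, Pitch motor stuck}; {Auxiliary contactor is down, Inboard pitch battery stuck, Outboard rotor brake 2 is out, Pitch motor stuck}; {Auxiliary contactor is down, Outboard rotor brake 2 is out, Pitch motor stuck, Redundant encoder is out}; {Aft brake caliper 2 malfunctions, Primary yaw brake 2 is inoperative}; {Safety PLC 2 is inoperative}; {Reserve contactor 2 offline}; {Forward pitch motor 2 trips}.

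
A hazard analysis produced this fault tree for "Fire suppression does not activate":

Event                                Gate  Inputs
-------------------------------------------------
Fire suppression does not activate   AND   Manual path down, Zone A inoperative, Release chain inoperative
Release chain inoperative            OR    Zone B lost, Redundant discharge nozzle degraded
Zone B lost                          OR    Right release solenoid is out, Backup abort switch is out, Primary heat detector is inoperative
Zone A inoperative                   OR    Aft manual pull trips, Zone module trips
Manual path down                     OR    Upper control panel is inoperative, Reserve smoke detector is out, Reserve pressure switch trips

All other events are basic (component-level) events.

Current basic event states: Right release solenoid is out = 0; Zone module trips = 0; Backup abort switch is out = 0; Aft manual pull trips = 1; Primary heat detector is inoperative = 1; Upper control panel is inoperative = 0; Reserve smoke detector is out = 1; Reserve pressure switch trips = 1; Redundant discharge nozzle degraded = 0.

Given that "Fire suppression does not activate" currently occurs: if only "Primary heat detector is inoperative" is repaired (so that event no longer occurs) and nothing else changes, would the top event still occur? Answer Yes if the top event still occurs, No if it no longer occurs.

No

Counterfactual: set "Primary heat detector is inoperative" to not occurred.
Manual path down [OR]: Upper control panel is inoperative=not, Reserve smoke detector is out=occurs, Reserve pressure switch trips=occurs → at least one input occurs → occurs.
Zone A inoperative [OR]: Aft manual pull trips=occurs, Zone module trips=not → at least one input occurs → occurs.
Zone B lost [OR]: Right release solenoid is out=not, Backup abort switch is out=not, Primary heat detector is inoperative=not → no input occurs → does not occur.
Release chain inoperative [OR]: Zone B lost=not, Redundant discharge nozzle degraded=not → no input occurs → does not occur.
Fire suppression does not activate [AND]: Manual path down=occurs, Zone A inoperative=occurs, Release chain inoperative=not → not all inputs occur → does not occur.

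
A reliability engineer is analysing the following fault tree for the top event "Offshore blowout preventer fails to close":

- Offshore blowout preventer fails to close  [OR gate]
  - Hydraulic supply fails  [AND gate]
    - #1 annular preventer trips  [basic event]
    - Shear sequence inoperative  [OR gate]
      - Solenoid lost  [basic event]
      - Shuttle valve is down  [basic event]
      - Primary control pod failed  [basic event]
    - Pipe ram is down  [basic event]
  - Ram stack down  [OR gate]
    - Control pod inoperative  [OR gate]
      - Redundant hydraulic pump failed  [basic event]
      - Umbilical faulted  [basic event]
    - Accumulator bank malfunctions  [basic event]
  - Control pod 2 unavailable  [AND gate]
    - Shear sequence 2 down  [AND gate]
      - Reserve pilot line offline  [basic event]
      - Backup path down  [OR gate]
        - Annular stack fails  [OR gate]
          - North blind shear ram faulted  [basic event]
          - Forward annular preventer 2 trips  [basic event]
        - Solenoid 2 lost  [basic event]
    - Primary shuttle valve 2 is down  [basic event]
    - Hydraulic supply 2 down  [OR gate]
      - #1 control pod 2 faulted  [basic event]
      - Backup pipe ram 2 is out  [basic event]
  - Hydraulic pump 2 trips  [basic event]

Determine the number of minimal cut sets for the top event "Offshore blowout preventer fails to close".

Shear sequence inoperative [OR]: union of children's cut sets → 3 cut set(s).
Hydraulic supply fails [AND]: one cut set from each child combined → 1 × 3 × 1 = 3 cut set(s).
Control pod inoperative [OR]: union of children's cut sets → 2 cut set(s).
Ram stack down [OR]: union of children's cut sets → 3 cut set(s).
Annular stack fails [OR]: union of children's cut sets → 2 cut set(s).
Backup path down [OR]: union of children's cut sets → 3 cut set(s).
Shear sequence 2 down [AND]: one cut set from each child combined → 1 × 3 = 3 cut set(s).
Hydraulic supply 2 down [OR]: union of children's cut sets → 2 cut set(s).
Control pod 2 unavailable [AND]: one cut set from each child combined → 3 × 1 × 2 = 6 cut set(s).
Offshore blowout preventer fails to close [OR]: union of children's cut sets → 13 cut set(s).

13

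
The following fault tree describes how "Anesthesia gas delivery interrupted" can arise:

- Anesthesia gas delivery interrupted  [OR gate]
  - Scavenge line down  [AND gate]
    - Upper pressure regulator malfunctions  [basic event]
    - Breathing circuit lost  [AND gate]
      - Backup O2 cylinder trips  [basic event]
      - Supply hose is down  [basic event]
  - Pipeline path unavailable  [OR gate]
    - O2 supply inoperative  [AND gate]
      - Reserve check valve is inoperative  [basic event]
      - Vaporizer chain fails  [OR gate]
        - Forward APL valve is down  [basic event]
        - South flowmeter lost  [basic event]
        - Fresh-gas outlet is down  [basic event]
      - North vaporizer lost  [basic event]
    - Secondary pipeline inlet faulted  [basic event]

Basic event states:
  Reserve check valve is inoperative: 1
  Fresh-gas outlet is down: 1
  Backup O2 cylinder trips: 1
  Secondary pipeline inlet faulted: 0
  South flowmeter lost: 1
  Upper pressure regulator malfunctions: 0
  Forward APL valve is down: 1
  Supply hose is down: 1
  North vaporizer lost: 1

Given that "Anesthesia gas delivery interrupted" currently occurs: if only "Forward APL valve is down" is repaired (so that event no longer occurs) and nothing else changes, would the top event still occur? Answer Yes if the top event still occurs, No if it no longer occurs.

Yes

Counterfactual: set "Forward APL valve is down" to not occurred.
Breathing circuit lost [AND]: Backup O2 cylinder trips=occurs, Supply hose is down=occurs → all inputs occur → occurs.
Scavenge line down [AND]: Upper pressure regulator malfunctions=not, Breathing circuit lost=occurs → not all inputs occur → does not occur.
Vaporizer chain fails [OR]: Forward APL valve is down=not, South flowmeter lost=occurs, Fresh-gas outlet is down=occurs → at least one input occurs → occurs.
O2 supply inoperative [AND]: Reserve check valve is inoperative=occurs, Vaporizer chain fails=occurs, North vaporizer lost=occurs → all inputs occur → occurs.
Pipeline path unavailable [OR]: O2 supply inoperative=occurs, Secondary pipeline inlet faulted=not → at least one input occurs → occurs.
Anesthesia gas delivery interrupted [OR]: Scavenge line down=not, Pipeline path unavailable=occurs → at least one input occurs → occurs.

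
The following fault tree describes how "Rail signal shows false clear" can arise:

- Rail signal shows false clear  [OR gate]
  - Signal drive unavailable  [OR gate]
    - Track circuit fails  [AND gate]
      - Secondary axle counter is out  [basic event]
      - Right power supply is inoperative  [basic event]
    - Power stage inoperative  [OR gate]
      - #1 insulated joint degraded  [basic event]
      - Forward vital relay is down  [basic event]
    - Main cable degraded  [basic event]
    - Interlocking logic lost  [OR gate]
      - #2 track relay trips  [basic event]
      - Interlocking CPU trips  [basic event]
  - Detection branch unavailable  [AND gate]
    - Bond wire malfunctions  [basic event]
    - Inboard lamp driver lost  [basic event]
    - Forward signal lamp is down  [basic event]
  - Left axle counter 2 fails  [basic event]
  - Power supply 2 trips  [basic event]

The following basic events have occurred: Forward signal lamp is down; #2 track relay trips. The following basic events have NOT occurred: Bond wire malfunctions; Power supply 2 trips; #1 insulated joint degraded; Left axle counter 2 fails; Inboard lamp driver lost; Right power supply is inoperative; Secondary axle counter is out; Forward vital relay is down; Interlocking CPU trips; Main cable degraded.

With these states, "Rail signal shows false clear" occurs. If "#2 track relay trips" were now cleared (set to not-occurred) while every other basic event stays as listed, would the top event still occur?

No

Counterfactual: set "#2 track relay trips" to not occurred.
Track circuit fails [AND]: Secondary axle counter is out=not, Right power supply is inoperative=not → not all inputs occur → does not occur.
Power stage inoperative [OR]: #1 insulated joint degraded=not, Forward vital relay is down=not → no input occurs → does not occur.
Interlocking logic lost [OR]: #2 track relay trips=not, Interlocking CPU trips=not → no input occurs → does not occur.
Signal drive unavailable [OR]: Track circuit fails=not, Power stage inoperative=not, Main cable degraded=not, Interlocking logic lost=not → no input occurs → does not occur.
Detection branch unavailable [AND]: Bond wire malfunctions=not, Inboard lamp driver lost=not, Forward signal lamp is down=occurs → not all inputs occur → does not occur.
Rail signal shows false clear [OR]: Signal drive unavailable=not, Detection branch unavailable=not, Left axle counter 2 fails=not, Power supply 2 trips=not → no input occurs → does not occur.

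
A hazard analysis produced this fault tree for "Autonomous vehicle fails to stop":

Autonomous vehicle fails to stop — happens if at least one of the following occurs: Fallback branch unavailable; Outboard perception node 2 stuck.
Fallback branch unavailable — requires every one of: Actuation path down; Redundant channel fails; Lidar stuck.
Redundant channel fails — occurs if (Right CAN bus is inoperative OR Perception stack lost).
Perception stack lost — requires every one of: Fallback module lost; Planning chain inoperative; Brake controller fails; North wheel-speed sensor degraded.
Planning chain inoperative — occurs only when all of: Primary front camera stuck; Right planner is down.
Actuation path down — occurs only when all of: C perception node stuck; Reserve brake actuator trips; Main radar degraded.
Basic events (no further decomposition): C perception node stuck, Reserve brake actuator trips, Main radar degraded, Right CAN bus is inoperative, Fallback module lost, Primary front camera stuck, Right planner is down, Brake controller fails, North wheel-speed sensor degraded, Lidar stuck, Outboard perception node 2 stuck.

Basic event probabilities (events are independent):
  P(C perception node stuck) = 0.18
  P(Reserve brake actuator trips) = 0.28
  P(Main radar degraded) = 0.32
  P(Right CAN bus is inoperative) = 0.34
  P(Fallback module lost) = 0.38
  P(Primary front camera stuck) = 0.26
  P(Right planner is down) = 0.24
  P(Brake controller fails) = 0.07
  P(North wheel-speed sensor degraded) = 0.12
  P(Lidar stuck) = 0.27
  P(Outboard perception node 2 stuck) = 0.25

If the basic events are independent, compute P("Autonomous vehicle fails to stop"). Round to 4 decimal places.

P(Actuation path down) [AND] = 0.18 × 0.28 × 0.32 = 0.016128
P(Planning chain inoperative) [AND] = 0.26 × 0.24 = 0.062400
P(Perception stack lost) [AND] = 0.38 × 0.062400 × 0.07 × 0.12 = 0.000199
P(Redundant channel fails) [OR] = 1 − (1−0.34) × (1−0.000199) = 0.340131
P(Fallback branch unavailable) [AND] = 0.016128 × 0.340131 × 0.27 = 0.001481
P(Autonomous vehicle fails to stop) [OR] = 1 − (1−0.001481) × (1−0.25) = 0.251111
Rounded to 4 decimal places: P(Autonomous vehicle fails to stop) ≈ 0.2511.

0.2511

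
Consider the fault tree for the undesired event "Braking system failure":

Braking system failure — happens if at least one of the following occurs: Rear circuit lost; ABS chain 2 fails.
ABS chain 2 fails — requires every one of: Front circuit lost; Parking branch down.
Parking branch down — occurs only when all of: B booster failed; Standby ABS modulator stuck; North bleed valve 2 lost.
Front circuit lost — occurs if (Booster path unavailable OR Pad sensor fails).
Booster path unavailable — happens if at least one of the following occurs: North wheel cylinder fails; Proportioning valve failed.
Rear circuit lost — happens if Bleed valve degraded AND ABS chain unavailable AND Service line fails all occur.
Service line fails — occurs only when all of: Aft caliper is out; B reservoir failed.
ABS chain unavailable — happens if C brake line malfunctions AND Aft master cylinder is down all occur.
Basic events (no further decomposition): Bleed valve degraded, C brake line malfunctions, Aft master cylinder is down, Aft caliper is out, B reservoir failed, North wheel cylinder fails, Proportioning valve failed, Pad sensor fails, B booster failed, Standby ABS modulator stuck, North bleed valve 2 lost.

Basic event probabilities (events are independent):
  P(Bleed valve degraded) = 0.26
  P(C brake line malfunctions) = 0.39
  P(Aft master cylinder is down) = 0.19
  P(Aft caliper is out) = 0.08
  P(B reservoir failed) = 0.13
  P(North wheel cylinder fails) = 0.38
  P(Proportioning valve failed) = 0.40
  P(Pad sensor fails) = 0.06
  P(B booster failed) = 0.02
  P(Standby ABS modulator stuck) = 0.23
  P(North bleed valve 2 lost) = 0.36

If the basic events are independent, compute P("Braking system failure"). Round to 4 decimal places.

P(ABS chain unavailable) [AND] = 0.39 × 0.19 = 0.074100
P(Service line fails) [AND] = 0.08 × 0.13 = 0.010400
P(Rear circuit lost) [AND] = 0.26 × 0.074100 × 0.010400 = 0.000200
P(Booster path unavailable) [OR] = 1 − (1−0.38) × (1−0.40) = 0.628000
P(Front circuit lost) [OR] = 1 − (1−0.628000) × (1−0.06) = 0.650320
P(Parking branch down) [AND] = 0.02 × 0.23 × 0.36 = 0.001656
P(ABS chain 2 fails) [AND] = 0.650320 × 0.001656 = 0.001077
P(Braking system failure) [OR] = 1 − (1−0.000200) × (1−0.001077) = 0.001277
Rounded to 4 decimal places: P(Braking system failure) ≈ 0.0013.

0.0013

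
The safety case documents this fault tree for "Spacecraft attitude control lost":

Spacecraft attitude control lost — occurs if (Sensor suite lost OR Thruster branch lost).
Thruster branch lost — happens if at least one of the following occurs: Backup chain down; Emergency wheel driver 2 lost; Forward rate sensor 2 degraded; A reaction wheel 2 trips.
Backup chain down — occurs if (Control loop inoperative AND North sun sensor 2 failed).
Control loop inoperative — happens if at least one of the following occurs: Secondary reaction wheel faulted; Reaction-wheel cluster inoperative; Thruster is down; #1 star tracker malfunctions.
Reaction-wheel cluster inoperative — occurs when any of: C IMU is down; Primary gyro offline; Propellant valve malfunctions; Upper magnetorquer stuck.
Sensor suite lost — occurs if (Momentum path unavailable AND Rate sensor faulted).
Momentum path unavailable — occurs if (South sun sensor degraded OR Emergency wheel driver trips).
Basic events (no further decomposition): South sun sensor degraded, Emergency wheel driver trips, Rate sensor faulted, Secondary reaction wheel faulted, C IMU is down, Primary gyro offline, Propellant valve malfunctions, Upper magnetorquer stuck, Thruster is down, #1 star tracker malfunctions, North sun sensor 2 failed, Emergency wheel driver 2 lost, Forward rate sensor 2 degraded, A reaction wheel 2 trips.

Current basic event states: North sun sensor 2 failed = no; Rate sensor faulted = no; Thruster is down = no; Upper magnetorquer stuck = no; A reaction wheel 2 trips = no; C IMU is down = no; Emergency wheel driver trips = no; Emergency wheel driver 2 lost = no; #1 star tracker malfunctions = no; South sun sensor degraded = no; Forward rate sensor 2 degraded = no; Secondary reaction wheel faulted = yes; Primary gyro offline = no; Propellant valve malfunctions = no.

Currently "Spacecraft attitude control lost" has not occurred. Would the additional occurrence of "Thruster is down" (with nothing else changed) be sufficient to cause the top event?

Counterfactual: set "Thruster is down" to occurred.
Momentum path unavailable [OR]: South sun sensor degraded=not, Emergency wheel driver trips=not → no input occurs → does not occur.
Sensor suite lost [AND]: Momentum path unavailable=not, Rate sensor faulted=not → not all inputs occur → does not occur.
Reaction-wheel cluster inoperative [OR]: C IMU is down=not, Primary gyro offline=not, Propellant valve malfunctions=not, Upper magnetorquer stuck=not → no input occurs → does not occur.
Control loop inoperative [OR]: Secondary reaction wheel faulted=occurs, Reaction-wheel cluster inoperative=not, Thruster is down=occurs, #1 star tracker malfunctions=not → at least one input occurs → occurs.
Backup chain down [AND]: Control loop inoperative=occurs, North sun sensor 2 failed=not → not all inputs occur → does not occur.
Thruster branch lost [OR]: Backup chain down=not, Emergency wheel driver 2 lost=not, Forward rate sensor 2 degraded=not, A reaction wheel 2 trips=not → no input occurs → does not occur.
Spacecraft attitude control lost [OR]: Sensor suite lost=not, Thruster branch lost=not → no input occurs → does not occur.

No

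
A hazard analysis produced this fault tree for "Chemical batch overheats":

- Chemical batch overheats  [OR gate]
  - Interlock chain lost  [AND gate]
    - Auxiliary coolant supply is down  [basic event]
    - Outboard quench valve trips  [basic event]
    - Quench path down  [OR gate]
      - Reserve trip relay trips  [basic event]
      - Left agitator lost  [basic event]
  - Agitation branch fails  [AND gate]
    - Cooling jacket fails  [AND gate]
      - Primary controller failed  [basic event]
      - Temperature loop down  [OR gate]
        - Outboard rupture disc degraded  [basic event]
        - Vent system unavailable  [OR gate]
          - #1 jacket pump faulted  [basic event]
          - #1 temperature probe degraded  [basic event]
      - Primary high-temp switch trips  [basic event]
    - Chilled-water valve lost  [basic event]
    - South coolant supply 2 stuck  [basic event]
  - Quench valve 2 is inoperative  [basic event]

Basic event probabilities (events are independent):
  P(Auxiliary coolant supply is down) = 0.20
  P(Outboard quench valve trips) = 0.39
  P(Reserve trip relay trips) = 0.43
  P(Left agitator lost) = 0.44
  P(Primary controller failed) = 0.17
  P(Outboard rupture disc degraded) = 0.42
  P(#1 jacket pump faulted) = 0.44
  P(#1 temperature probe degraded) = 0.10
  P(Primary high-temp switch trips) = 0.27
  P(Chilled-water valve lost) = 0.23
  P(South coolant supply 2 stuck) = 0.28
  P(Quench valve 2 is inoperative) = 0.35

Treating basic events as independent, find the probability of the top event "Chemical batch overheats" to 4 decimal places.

0.3858

P(Quench path down) [OR] = 1 − (1−0.43) × (1−0.44) = 0.680800
P(Interlock chain lost) [AND] = 0.20 × 0.39 × 0.680800 = 0.053102
P(Vent system unavailable) [OR] = 1 − (1−0.44) × (1−0.10) = 0.496000
P(Temperature loop down) [OR] = 1 − (1−0.42) × (1−0.496000) = 0.707680
P(Cooling jacket fails) [AND] = 0.17 × 0.707680 × 0.27 = 0.032483
P(Agitation branch fails) [AND] = 0.032483 × 0.23 × 0.28 = 0.002092
P(Chemical batch overheats) [OR] = 1 − (1−0.053102) × (1−0.002092) × (1−0.35) = 0.385804
Rounded to 4 decimal places: P(Chemical batch overheats) ≈ 0.3858.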